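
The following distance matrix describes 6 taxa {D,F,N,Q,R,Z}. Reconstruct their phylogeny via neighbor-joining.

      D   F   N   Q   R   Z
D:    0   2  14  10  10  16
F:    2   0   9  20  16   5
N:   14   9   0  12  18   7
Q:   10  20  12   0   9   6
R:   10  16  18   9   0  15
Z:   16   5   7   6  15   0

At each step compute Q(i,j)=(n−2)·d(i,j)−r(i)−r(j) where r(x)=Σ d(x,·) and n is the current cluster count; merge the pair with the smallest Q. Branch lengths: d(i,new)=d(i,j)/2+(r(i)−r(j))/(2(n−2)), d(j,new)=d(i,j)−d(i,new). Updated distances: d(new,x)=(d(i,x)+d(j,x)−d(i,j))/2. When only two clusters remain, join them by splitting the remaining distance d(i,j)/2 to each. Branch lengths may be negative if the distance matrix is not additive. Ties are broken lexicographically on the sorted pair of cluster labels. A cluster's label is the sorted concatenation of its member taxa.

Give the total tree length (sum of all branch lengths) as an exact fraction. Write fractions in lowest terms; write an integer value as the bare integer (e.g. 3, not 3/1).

223/8

iteration 1: select D,F (d=2, Q=-96); attach at lengths (1, 1); label the merged cluster DF
  updated: d(DF,N)=21/2, d(DF,Q)=14, d(DF,R)=12, d(DF,Z)=19/2
iteration 2: select Q,R (d=9, Q=-68); attach at lengths (7/3, 20/3); label the merged cluster QR
  updated: d(DF,QR)=17/2, d(N,QR)=21/2, d(QR,Z)=6
iteration 3: select DF,QR (d=17/2, Q=-73/2); attach at lengths (41/8, 27/8); label the merged cluster DFQR
  updated: d(DFQR,N)=25/4, d(DFQR,Z)=7/2
iteration 4: select DFQR,N (d=25/4, Q=-67/4); attach at lengths (11/8, 39/8); label the merged cluster DFNQR
  updated: d(DFNQR,Z)=17/8
iteration 5: select DFNQR,Z (d=17/8); attach at lengths (17/16, 17/16); label the merged cluster DFNQRZ
final tree: ((((D:1,F:1):41/8,(Q:7/3,R:20/3):27/8):11/8,N:39/8):17/16,Z:17/16)
total length: 223/8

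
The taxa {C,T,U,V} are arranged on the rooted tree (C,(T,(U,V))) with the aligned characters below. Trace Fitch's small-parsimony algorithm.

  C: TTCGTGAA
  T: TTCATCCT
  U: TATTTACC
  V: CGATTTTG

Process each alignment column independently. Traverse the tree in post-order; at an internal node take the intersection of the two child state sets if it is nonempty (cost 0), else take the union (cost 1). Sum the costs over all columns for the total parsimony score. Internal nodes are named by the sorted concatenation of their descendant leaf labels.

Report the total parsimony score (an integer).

site 0, node UV: U={T} ∪ V={C} → {C,T} (+1)
site 0, node TUV: T={T} ∩ UV={C,T} → {T} (+0)
site 0, node CTUV: C={T} ∩ TUV={T} → {T} (+0)
site 1, node UV: U={A} ∪ V={G} → {A,G} (+1)
site 1, node TUV: T={T} ∪ UV={A,G} → {A,G,T} (+1)
site 1, node CTUV: C={T} ∩ TUV={A,G,T} → {T} (+0)
site 2, node UV: U={T} ∪ V={A} → {A,T} (+1)
site 2, node TUV: T={C} ∪ UV={A,T} → {A,C,T} (+1)
site 2, node CTUV: C={C} ∩ TUV={A,C,T} → {C} (+0)
site 3, node UV: U={T} ∩ V={T} → {T} (+0)
site 3, node TUV: T={A} ∪ UV={T} → {A,T} (+1)
site 3, node CTUV: C={G} ∪ TUV={A,T} → {A,G,T} (+1)
site 4, node UV: U={T} ∩ V={T} → {T} (+0)
site 4, node TUV: T={T} ∩ UV={T} → {T} (+0)
site 4, node CTUV: C={T} ∩ TUV={T} → {T} (+0)
site 5, node UV: U={A} ∪ V={T} → {A,T} (+1)
site 5, node TUV: T={C} ∪ UV={A,T} → {A,C,T} (+1)
site 5, node CTUV: C={G} ∪ TUV={A,C,T} → {A,C,G,T} (+1)
site 6, node UV: U={C} ∪ V={T} → {C,T} (+1)
site 6, node TUV: T={C} ∩ UV={C,T} → {C} (+0)
site 6, node CTUV: C={A} ∪ TUV={C} → {A,C} (+1)
site 7, node UV: U={C} ∪ V={G} → {C,G} (+1)
site 7, node TUV: T={T} ∪ UV={C,G} → {C,G,T} (+1)
site 7, node CTUV: C={A} ∪ TUV={C,G,T} → {A,C,G,T} (+1)
per-site changes: [1, 2, 2, 2, 0, 3, 2, 3]; total = 15

15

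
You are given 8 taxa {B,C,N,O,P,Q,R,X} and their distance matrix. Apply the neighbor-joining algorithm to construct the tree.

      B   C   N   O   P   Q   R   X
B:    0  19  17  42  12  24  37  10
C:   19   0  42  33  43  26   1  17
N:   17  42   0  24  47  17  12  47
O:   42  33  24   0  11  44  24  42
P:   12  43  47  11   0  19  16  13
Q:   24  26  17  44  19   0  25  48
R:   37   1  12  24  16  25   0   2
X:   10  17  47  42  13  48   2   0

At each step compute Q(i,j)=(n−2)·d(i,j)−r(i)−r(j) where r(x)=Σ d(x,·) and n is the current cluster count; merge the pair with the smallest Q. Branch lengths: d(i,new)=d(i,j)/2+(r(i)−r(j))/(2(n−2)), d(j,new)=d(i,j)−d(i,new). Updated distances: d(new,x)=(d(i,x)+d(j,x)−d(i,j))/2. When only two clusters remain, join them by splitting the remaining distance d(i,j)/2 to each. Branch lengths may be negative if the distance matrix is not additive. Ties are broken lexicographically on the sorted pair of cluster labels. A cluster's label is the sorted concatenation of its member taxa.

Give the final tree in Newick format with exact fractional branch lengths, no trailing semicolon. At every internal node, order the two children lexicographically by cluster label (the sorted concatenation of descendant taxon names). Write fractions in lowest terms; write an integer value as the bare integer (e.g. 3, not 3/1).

iteration 1: select O,P (d=11, Q=-315); attach at lengths (125/12, 7/12); label the merged cluster OP
  updated: d(B,OP)=43/2, d(C,OP)=65/2, d(N,OP)=30, d(OP,Q)=26, d(OP,R)=29/2, d(OP,X)=22
iteration 2: select N,Q (d=17, Q=-246); attach at lengths (42/5, 43/5); label the merged cluster NQ
  updated: d(B,NQ)=12, d(C,NQ)=51/2, d(NQ,OP)=39/2, d(NQ,R)=10, d(NQ,X)=39
iteration 3: select B,NQ (d=12, Q=-315/2); attach at lengths (83/16, 109/16); label the merged cluster BNQ
  updated: d(BNQ,C)=65/4, d(BNQ,OP)=29/2, d(BNQ,R)=35/2, d(BNQ,X)=37/2
iteration 4: select BNQ,OP (d=29/2, Q=-427/4); attach at lengths (107/24, 241/24); label the merged cluster BNOPQ
  updated: d(BNOPQ,C)=137/8, d(BNOPQ,R)=35/4, d(BNOPQ,X)=13
iteration 5: select BNOPQ,X (d=13, Q=-359/8); attach at lengths (263/32, 153/32); label the merged cluster BNOPQX
  updated: d(BNOPQX,C)=169/16, d(BNOPQX,R)=-9/8
iteration 6: select BNOPQX,C (d=169/16, Q=-167/16); attach at lengths (135/32, 203/32); label the merged cluster BCNOPQX
  updated: d(BCNOPQX,R)=-171/32
iteration 7: select BCNOPQX,R (d=-171/32); attach at lengths (-171/64, -171/64); label the merged cluster BCNOPQRX
final tree: (((((B:83/16,(N:42/5,Q:43/5):109/16):107/24,(O:125/12,P:7/12):241/24):263/32,X:153/32):135/32,C:203/32):-171/64,R:-171/64)
total length: 2327/32

(((((B:83/16,(N:42/5,Q:43/5):109/16):107/24,(O:125/12,P:7/12):241/24):263/32,X:153/32):135/32,C:203/32):-171/64,R:-171/64)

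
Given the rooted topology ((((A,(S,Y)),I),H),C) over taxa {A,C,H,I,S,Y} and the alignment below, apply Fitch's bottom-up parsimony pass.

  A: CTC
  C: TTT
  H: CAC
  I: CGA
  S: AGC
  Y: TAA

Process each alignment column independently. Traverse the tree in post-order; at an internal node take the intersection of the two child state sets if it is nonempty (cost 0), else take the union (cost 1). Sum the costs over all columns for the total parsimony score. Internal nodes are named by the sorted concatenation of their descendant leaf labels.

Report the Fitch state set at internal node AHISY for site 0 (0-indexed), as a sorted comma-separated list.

C

[col 0] SY: children S:{A}, Y:{T} ∪→ {A,T}; cost 1
[col 0] ASY: children A:{C}, SY:{A,T} ∪→ {A,C,T}; cost 1
[col 0] AISY: children ASY:{A,C,T}, I:{C} ∩→ {C}; cost 0
[col 0] AHISY: children AISY:{C}, H:{C} ∩→ {C}; cost 0
[col 0] ACHISY: children AHISY:{C}, C:{T} ∪→ {C,T}; cost 1
[col 1] SY: children S:{G}, Y:{A} ∪→ {A,G}; cost 1
[col 1] ASY: children A:{T}, SY:{A,G} ∪→ {A,G,T}; cost 1
[col 1] AISY: children ASY:{A,G,T}, I:{G} ∩→ {G}; cost 0
[col 1] AHISY: children AISY:{G}, H:{A} ∪→ {A,G}; cost 1
[col 1] ACHISY: children AHISY:{A,G}, C:{T} ∪→ {A,G,T}; cost 1
[col 2] SY: children S:{C}, Y:{A} ∪→ {A,C}; cost 1
[col 2] ASY: children A:{C}, SY:{A,C} ∩→ {C}; cost 0
[col 2] AISY: children ASY:{C}, I:{A} ∪→ {A,C}; cost 1
[col 2] AHISY: children AISY:{A,C}, H:{C} ∩→ {C}; cost 0
[col 2] ACHISY: children AHISY:{C}, C:{T} ∪→ {C,T}; cost 1
per-site changes: [3, 4, 3]; total = 10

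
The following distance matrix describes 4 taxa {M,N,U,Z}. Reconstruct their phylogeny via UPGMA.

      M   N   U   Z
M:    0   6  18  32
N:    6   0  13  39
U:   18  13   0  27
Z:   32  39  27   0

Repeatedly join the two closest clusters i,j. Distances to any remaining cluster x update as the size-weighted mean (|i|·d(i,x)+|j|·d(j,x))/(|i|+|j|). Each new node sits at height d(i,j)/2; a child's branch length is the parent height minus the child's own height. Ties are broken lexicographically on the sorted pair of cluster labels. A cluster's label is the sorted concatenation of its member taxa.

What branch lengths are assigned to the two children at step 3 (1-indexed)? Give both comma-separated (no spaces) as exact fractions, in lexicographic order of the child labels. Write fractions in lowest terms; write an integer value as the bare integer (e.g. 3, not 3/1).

1. join M+N (d=6) ⇒ MN; edges |M|=3, |N|=3
  updated: d(MN,U)=31/2, d(MN,Z)=71/2
2. join MN+U (d=31/2) ⇒ MNU; edges |MN|=19/4, |U|=31/4
  updated: d(MNU,Z)=98/3
3. join MNU+Z (d=98/3) ⇒ MNUZ; edges |MNU|=103/12, |Z|=49/3
final tree: (((M:3,N:3):19/4,U:31/4):103/12,Z:49/3)
total length: 521/12

103/12,49/3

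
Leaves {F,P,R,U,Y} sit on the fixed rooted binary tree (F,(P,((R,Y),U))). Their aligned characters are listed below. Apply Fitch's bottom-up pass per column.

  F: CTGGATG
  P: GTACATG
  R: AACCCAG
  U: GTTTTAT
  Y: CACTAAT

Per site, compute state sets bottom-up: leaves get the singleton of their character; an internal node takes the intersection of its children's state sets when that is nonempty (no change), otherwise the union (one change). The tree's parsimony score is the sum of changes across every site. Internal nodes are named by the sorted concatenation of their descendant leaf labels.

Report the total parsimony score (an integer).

15

[col 0] RY: children R:{A}, Y:{C} ∪→ {A,C}; cost 1
[col 0] RUY: children RY:{A,C}, U:{G} ∪→ {A,C,G}; cost 1
[col 0] PRUY: children P:{G}, RUY:{A,C,G} ∩→ {G}; cost 0
[col 0] FPRUY: children F:{C}, PRUY:{G} ∪→ {C,G}; cost 1
[col 1] RY: children R:{A}, Y:{A} ∩→ {A}; cost 0
[col 1] RUY: children RY:{A}, U:{T} ∪→ {A,T}; cost 1
[col 1] PRUY: children P:{T}, RUY:{A,T} ∩→ {T}; cost 0
[col 1] FPRUY: children F:{T}, PRUY:{T} ∩→ {T}; cost 0
[col 2] RY: children R:{C}, Y:{C} ∩→ {C}; cost 0
[col 2] RUY: children RY:{C}, U:{T} ∪→ {C,T}; cost 1
[col 2] PRUY: children P:{A}, RUY:{C,T} ∪→ {A,C,T}; cost 1
[col 2] FPRUY: children F:{G}, PRUY:{A,C,T} ∪→ {A,C,G,T}; cost 1
[col 3] RY: children R:{C}, Y:{T} ∪→ {C,T}; cost 1
[col 3] RUY: children RY:{C,T}, U:{T} ∩→ {T}; cost 0
[col 3] PRUY: children P:{C}, RUY:{T} ∪→ {C,T}; cost 1
[col 3] FPRUY: children F:{G}, PRUY:{C,T} ∪→ {C,G,T}; cost 1
[col 4] RY: children R:{C}, Y:{A} ∪→ {A,C}; cost 1
[col 4] RUY: children RY:{A,C}, U:{T} ∪→ {A,C,T}; cost 1
[col 4] PRUY: children P:{A}, RUY:{A,C,T} ∩→ {A}; cost 0
[col 4] FPRUY: children F:{A}, PRUY:{A} ∩→ {A}; cost 0
[col 5] RY: children R:{A}, Y:{A} ∩→ {A}; cost 0
[col 5] RUY: children RY:{A}, U:{A} ∩→ {A}; cost 0
[col 5] PRUY: children P:{T}, RUY:{A} ∪→ {A,T}; cost 1
[col 5] FPRUY: children F:{T}, PRUY:{A,T} ∩→ {T}; cost 0
[col 6] RY: children R:{G}, Y:{T} ∪→ {G,T}; cost 1
[col 6] RUY: children RY:{G,T}, U:{T} ∩→ {T}; cost 0
[col 6] PRUY: children P:{G}, RUY:{T} ∪→ {G,T}; cost 1
[col 6] FPRUY: children F:{G}, PRUY:{G,T} ∩→ {G}; cost 0
per-site changes: [3, 1, 3, 3, 2, 1, 2]; total = 15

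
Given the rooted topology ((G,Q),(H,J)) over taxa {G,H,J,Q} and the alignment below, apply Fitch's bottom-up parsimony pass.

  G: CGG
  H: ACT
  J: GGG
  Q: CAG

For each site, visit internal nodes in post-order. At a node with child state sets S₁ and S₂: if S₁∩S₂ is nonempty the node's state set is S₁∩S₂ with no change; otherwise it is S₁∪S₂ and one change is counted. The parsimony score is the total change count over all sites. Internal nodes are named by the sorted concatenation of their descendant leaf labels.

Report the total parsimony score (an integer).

5

GQ@0: {C} ∩ {C} = {C} (intersection, +0)
HJ@0: {A} ∪ {G} = {A,G} (union, +1)
GHJQ@0: {C} ∪ {A,G} = {A,C,G} (union, +1)
GQ@1: {G} ∪ {A} = {A,G} (union, +1)
HJ@1: {C} ∪ {G} = {C,G} (union, +1)
GHJQ@1: {A,G} ∩ {C,G} = {G} (intersection, +0)
GQ@2: {G} ∩ {G} = {G} (intersection, +0)
HJ@2: {T} ∪ {G} = {G,T} (union, +1)
GHJQ@2: {G} ∩ {G,T} = {G} (intersection, +0)
per-site changes: [2, 2, 1]; total = 5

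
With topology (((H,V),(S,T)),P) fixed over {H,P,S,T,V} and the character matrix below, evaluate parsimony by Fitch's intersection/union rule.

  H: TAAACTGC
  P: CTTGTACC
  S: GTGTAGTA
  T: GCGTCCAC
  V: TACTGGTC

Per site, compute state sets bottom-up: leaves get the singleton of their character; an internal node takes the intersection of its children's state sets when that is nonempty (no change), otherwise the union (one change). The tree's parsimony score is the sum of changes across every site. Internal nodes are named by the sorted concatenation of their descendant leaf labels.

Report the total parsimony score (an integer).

19

site 0, node HV: H={T} ∩ V={T} → {T} (+0)
site 0, node ST: S={G} ∩ T={G} → {G} (+0)
site 0, node HSTV: HV={T} ∪ ST={G} → {G,T} (+1)
site 0, node HPSTV: HSTV={G,T} ∪ P={C} → {C,G,T} (+1)
site 1, node HV: H={A} ∩ V={A} → {A} (+0)
site 1, node ST: S={T} ∪ T={C} → {C,T} (+1)
site 1, node HSTV: HV={A} ∪ ST={C,T} → {A,C,T} (+1)
site 1, node HPSTV: HSTV={A,C,T} ∩ P={T} → {T} (+0)
site 2, node HV: H={A} ∪ V={C} → {A,C} (+1)
site 2, node ST: S={G} ∩ T={G} → {G} (+0)
site 2, node HSTV: HV={A,C} ∪ ST={G} → {A,C,G} (+1)
site 2, node HPSTV: HSTV={A,C,G} ∪ P={T} → {A,C,G,T} (+1)
site 3, node HV: H={A} ∪ V={T} → {A,T} (+1)
site 3, node ST: S={T} ∩ T={T} → {T} (+0)
site 3, node HSTV: HV={A,T} ∩ ST={T} → {T} (+0)
site 3, node HPSTV: HSTV={T} ∪ P={G} → {G,T} (+1)
site 4, node HV: H={C} ∪ V={G} → {C,G} (+1)
site 4, node ST: S={A} ∪ T={C} → {A,C} (+1)
site 4, node HSTV: HV={C,G} ∩ ST={A,C} → {C} (+0)
site 4, node HPSTV: HSTV={C} ∪ P={T} → {C,T} (+1)
site 5, node HV: H={T} ∪ V={G} → {G,T} (+1)
site 5, node ST: S={G} ∪ T={C} → {C,G} (+1)
site 5, node HSTV: HV={G,T} ∩ ST={C,G} → {G} (+0)
site 5, node HPSTV: HSTV={G} ∪ P={A} → {A,G} (+1)
site 6, node HV: H={G} ∪ V={T} → {G,T} (+1)
site 6, node ST: S={T} ∪ T={A} → {A,T} (+1)
site 6, node HSTV: HV={G,T} ∩ ST={A,T} → {T} (+0)
site 6, node HPSTV: HSTV={T} ∪ P={C} → {C,T} (+1)
site 7, node HV: H={C} ∩ V={C} → {C} (+0)
site 7, node ST: S={A} ∪ T={C} → {A,C} (+1)
site 7, node HSTV: HV={C} ∩ ST={A,C} → {C} (+0)
site 7, node HPSTV: HSTV={C} ∩ P={C} → {C} (+0)
per-site changes: [2, 2, 3, 2, 3, 3, 3, 1]; total = 19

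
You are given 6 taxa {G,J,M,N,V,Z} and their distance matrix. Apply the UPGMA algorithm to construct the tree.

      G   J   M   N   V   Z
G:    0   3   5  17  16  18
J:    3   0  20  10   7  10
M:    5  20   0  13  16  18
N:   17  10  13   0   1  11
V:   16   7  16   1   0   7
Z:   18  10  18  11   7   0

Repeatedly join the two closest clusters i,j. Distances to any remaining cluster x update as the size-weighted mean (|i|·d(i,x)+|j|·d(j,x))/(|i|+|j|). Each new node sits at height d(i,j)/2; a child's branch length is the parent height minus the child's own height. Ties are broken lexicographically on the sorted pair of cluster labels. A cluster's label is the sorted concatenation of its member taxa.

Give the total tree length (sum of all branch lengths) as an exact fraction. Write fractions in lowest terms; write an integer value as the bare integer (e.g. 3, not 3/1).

959/36

1. join N+V (d=1) ⇒ NV; edges |N|=1/2, |V|=1/2
  updated: d(G,NV)=33/2, d(J,NV)=17/2, d(M,NV)=29/2, d(NV,Z)=9
2. join G+J (d=3) ⇒ GJ; edges |G|=3/2, |J|=3/2
  updated: d(GJ,M)=25/2, d(GJ,NV)=25/2, d(GJ,Z)=14
3. join NV+Z (d=9) ⇒ NVZ; edges |NV|=4, |Z|=9/2
  updated: d(GJ,NVZ)=13, d(M,NVZ)=47/3
4. join GJ+M (d=25/2) ⇒ GJM; edges |GJ|=19/4, |M|=25/4
  updated: d(GJM,NVZ)=125/9
5. join GJM+NVZ (d=125/9) ⇒ GJMNVZ; edges |GJM|=25/36, |NVZ|=22/9
final tree: (((G:3/2,J:3/2):19/4,M:25/4):25/36,((N:1/2,V:1/2):4,Z:9/2):22/9)
total length: 959/36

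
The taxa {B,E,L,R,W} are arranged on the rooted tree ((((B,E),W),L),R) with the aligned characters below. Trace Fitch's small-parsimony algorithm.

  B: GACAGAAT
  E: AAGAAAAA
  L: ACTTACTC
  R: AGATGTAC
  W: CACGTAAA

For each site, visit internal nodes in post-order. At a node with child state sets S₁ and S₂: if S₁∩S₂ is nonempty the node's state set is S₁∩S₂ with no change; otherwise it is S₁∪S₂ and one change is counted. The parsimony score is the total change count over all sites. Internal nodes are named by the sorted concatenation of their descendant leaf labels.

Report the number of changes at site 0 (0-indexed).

BE@0: {G} ∪ {A} = {A,G} (union, +1)
BEW@0: {A,G} ∪ {C} = {A,C,G} (union, +1)
BELW@0: {A,C,G} ∩ {A} = {A} (intersection, +0)
BELRW@0: {A} ∩ {A} = {A} (intersection, +0)
BE@1: {A} ∩ {A} = {A} (intersection, +0)
BEW@1: {A} ∩ {A} = {A} (intersection, +0)
BELW@1: {A} ∪ {C} = {A,C} (union, +1)
BELRW@1: {A,C} ∪ {G} = {A,C,G} (union, +1)
BE@2: {C} ∪ {G} = {C,G} (union, +1)
BEW@2: {C,G} ∩ {C} = {C} (intersection, +0)
BELW@2: {C} ∪ {T} = {C,T} (union, +1)
BELRW@2: {C,T} ∪ {A} = {A,C,T} (union, +1)
BE@3: {A} ∩ {A} = {A} (intersection, +0)
BEW@3: {A} ∪ {G} = {A,G} (union, +1)
BELW@3: {A,G} ∪ {T} = {A,G,T} (union, +1)
BELRW@3: {A,G,T} ∩ {T} = {T} (intersection, +0)
BE@4: {G} ∪ {A} = {A,G} (union, +1)
BEW@4: {A,G} ∪ {T} = {A,G,T} (union, +1)
BELW@4: {A,G,T} ∩ {A} = {A} (intersection, +0)
BELRW@4: {A} ∪ {G} = {A,G} (union, +1)
BE@5: {A} ∩ {A} = {A} (intersection, +0)
BEW@5: {A} ∩ {A} = {A} (intersection, +0)
BELW@5: {A} ∪ {C} = {A,C} (union, +1)
BELRW@5: {A,C} ∪ {T} = {A,C,T} (union, +1)
BE@6: {A} ∩ {A} = {A} (intersection, +0)
BEW@6: {A} ∩ {A} = {A} (intersection, +0)
BELW@6: {A} ∪ {T} = {A,T} (union, +1)
BELRW@6: {A,T} ∩ {A} = {A} (intersection, +0)
BE@7: {T} ∪ {A} = {A,T} (union, +1)
BEW@7: {A,T} ∩ {A} = {A} (intersection, +0)
BELW@7: {A} ∪ {C} = {A,C} (union, +1)
BELRW@7: {A,C} ∩ {C} = {C} (intersection, +0)
per-site changes: [2, 2, 3, 2, 3, 2, 1, 2]; total = 17

2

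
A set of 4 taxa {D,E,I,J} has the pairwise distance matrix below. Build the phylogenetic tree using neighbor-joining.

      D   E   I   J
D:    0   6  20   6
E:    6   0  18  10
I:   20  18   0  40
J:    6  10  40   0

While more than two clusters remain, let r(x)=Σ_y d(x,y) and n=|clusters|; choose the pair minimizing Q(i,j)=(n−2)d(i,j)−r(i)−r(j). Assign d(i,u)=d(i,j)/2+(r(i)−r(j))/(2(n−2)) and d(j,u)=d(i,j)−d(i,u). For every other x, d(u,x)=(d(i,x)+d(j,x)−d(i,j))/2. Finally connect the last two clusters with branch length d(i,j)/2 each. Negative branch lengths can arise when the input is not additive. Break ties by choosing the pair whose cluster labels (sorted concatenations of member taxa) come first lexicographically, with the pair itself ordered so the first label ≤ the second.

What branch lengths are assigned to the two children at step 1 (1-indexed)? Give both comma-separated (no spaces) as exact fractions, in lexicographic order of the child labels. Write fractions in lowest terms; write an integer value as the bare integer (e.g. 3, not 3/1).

-3,9

iteration 1: select D,J (d=6, Q=-76); attach at lengths (-3, 9); label the merged cluster DJ
  updated: d(DJ,E)=5, d(DJ,I)=27
iteration 2: select DJ,E (d=5, Q=-50); attach at lengths (7, -2); label the merged cluster DEJ
  updated: d(DEJ,I)=20
iteration 3: select DEJ,I (d=20); attach at lengths (10, 10); label the merged cluster DEIJ
final tree: (((D:-3,J:9):7,E:-2):10,I:10)
total length: 31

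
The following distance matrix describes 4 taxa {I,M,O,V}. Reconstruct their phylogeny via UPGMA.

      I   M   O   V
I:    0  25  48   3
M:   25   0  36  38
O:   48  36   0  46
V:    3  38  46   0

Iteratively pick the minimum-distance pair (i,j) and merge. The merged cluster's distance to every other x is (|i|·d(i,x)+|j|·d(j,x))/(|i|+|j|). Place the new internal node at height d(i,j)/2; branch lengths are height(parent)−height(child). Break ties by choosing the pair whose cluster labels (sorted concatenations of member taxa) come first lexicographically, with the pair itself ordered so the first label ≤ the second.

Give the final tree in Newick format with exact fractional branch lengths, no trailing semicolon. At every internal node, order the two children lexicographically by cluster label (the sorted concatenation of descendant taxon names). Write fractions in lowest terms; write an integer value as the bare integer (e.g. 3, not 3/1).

1. join I+V (d=3) ⇒ IV; edges |I|=3/2, |V|=3/2
  updated: d(IV,M)=63/2, d(IV,O)=47
2. join IV+M (d=63/2) ⇒ IMV; edges |IV|=57/4, |M|=63/4
  updated: d(IMV,O)=130/3
3. join IMV+O (d=130/3) ⇒ IMOV; edges |IMV|=71/12, |O|=65/3
final tree: (((I:3/2,V:3/2):57/4,M:63/4):71/12,O:65/3)
total length: 727/12

(((I:3/2,V:3/2):57/4,M:63/4):71/12,O:65/3)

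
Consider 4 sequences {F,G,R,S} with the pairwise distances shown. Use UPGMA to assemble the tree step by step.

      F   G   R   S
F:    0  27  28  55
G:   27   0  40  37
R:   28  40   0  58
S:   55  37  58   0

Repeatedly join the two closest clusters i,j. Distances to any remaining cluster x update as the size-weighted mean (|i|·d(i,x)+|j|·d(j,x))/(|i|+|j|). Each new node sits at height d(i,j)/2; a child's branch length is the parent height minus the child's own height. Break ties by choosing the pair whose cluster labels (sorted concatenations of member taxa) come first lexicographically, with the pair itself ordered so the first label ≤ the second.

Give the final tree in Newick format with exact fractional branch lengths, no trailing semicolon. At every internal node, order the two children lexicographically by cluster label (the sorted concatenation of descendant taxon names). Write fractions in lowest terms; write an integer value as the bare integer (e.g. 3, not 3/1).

(((F:27/2,G:27/2):7/2,R:17):8,S:25)

iteration 1: select F,G (d=27); attach at lengths (27/2, 27/2); label the merged cluster FG
  updated: d(FG,R)=34, d(FG,S)=46
iteration 2: select FG,R (d=34); attach at lengths (7/2, 17); label the merged cluster FGR
  updated: d(FGR,S)=50
iteration 3: select FGR,S (d=50); attach at lengths (8, 25); label the merged cluster FGRS
final tree: (((F:27/2,G:27/2):7/2,R:17):8,S:25)
total length: 161/2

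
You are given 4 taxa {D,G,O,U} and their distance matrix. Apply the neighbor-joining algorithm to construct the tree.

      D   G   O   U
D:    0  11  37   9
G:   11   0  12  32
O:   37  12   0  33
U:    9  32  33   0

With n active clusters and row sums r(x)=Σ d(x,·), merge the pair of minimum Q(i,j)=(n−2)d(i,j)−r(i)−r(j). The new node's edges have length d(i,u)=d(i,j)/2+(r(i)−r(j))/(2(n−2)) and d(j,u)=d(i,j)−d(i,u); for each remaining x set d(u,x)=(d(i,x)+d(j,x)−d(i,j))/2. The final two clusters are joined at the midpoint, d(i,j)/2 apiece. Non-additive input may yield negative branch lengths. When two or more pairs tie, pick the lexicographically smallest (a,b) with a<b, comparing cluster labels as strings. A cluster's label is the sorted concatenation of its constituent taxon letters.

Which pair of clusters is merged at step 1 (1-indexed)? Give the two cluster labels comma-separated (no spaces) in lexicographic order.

D,U

1. join D+U (d=9, Q=-113) ⇒ DU; edges |D|=1/4, |U|=35/4
  updated: d(DU,G)=17, d(DU,O)=61/2
2. join DU+G (d=17, Q=-119/2) ⇒ DGU; edges |DU|=71/4, |G|=-3/4
  updated: d(DGU,O)=51/4
3. join DGU+O (d=51/4) ⇒ DGOU; edges |DGU|=51/8, |O|=51/8
final tree: (((D:1/4,U:35/4):71/4,G:-3/4):51/8,O:51/8)
total length: 155/4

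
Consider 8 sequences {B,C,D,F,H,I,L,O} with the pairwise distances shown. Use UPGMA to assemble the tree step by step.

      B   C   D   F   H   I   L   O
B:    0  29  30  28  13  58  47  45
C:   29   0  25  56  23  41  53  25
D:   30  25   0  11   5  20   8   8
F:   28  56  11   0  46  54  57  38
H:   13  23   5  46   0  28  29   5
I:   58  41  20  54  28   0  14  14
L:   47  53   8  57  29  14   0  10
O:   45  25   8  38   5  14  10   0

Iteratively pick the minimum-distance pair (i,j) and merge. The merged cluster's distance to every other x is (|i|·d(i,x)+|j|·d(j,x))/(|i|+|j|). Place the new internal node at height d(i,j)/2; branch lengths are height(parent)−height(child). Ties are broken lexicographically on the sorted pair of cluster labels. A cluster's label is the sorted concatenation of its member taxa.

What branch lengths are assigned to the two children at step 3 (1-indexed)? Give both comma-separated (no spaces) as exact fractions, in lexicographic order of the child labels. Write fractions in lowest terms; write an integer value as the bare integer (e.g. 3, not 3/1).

7,7

1. join D+H (d=5) ⇒ DH; edges |D|=5/2, |H|=5/2
  updated: d(B,DH)=43/2, d(C,DH)=24, d(DH,F)=57/2, d(DH,I)=24, d(DH,L)=37/2, d(DH,O)=13/2
2. join DH+O (d=13/2) ⇒ DHO; edges |DH|=3/4, |O|=13/4
  updated: d(B,DHO)=88/3, d(C,DHO)=73/3, d(DHO,F)=95/3, d(DHO,I)=62/3, d(DHO,L)=47/3
3. join I+L (d=14) ⇒ IL; edges |I|=7, |L|=7
  updated: d(B,IL)=105/2, d(C,IL)=47, d(DHO,IL)=109/6, d(F,IL)=111/2
4. join DHO+IL (d=109/6) ⇒ DHILO; edges |DHO|=35/6, |IL|=25/12
  updated: d(B,DHILO)=193/5, d(C,DHILO)=167/5, d(DHILO,F)=206/5
5. join B+F (d=28) ⇒ BF; edges |B|=14, |F|=14
  updated: d(BF,C)=85/2, d(BF,DHILO)=399/10
6. join C+DHILO (d=167/5) ⇒ CDHILO; edges |C|=167/10, |DHILO|=457/60
  updated: d(BF,CDHILO)=121/3
7. join BF+CDHILO (d=121/3) ⇒ BCDFHILO; edges |BF|=37/6, |CDHILO|=52/15
final tree: ((B:14,F:14):37/6,(C:167/10,(((D:5/2,H:5/2):3/4,O:13/4):35/6,(I:7,L:7):25/12):457/60):52/15)
total length: 1393/15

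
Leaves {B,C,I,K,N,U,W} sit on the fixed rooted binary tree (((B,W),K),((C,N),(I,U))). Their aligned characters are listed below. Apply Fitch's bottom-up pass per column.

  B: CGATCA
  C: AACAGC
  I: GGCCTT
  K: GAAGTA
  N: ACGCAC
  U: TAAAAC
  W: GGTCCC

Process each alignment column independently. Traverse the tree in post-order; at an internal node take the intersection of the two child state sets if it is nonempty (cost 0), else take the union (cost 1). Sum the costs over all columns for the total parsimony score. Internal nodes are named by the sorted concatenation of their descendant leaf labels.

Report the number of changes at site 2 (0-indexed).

site 0, node BW: B={C} ∪ W={G} → {C,G} (+1)
site 0, node BKW: BW={C,G} ∩ K={G} → {G} (+0)
site 0, node CN: C={A} ∩ N={A} → {A} (+0)
site 0, node IU: I={G} ∪ U={T} → {G,T} (+1)
site 0, node CINU: CN={A} ∪ IU={G,T} → {A,G,T} (+1)
site 0, node BCIKNUW: BKW={G} ∩ CINU={A,G,T} → {G} (+0)
site 1, node BW: B={G} ∩ W={G} → {G} (+0)
site 1, node BKW: BW={G} ∪ K={A} → {A,G} (+1)
site 1, node CN: C={A} ∪ N={C} → {A,C} (+1)
site 1, node IU: I={G} ∪ U={A} → {A,G} (+1)
site 1, node CINU: CN={A,C} ∩ IU={A,G} → {A} (+0)
site 1, node BCIKNUW: BKW={A,G} ∩ CINU={A} → {A} (+0)
site 2, node BW: B={A} ∪ W={T} → {A,T} (+1)
site 2, node BKW: BW={A,T} ∩ K={A} → {A} (+0)
site 2, node CN: C={C} ∪ N={G} → {C,G} (+1)
site 2, node IU: I={C} ∪ U={A} → {A,C} (+1)
site 2, node CINU: CN={C,G} ∩ IU={A,C} → {C} (+0)
site 2, node BCIKNUW: BKW={A} ∪ CINU={C} → {A,C} (+1)
site 3, node BW: B={T} ∪ W={C} → {C,T} (+1)
site 3, node BKW: BW={C,T} ∪ K={G} → {C,G,T} (+1)
site 3, node CN: C={A} ∪ N={C} → {A,C} (+1)
site 3, node IU: I={C} ∪ U={A} → {A,C} (+1)
site 3, node CINU: CN={A,C} ∩ IU={A,C} → {A,C} (+0)
site 3, node BCIKNUW: BKW={C,G,T} ∩ CINU={A,C} → {C} (+0)
site 4, node BW: B={C} ∩ W={C} → {C} (+0)
site 4, node BKW: BW={C} ∪ K={T} → {C,T} (+1)
site 4, node CN: C={G} ∪ N={A} → {A,G} (+1)
site 4, node IU: I={T} ∪ U={A} → {A,T} (+1)
site 4, node CINU: CN={A,G} ∩ IU={A,T} → {A} (+0)
site 4, node BCIKNUW: BKW={C,T} ∪ CINU={A} → {A,C,T} (+1)
site 5, node BW: B={A} ∪ W={C} → {A,C} (+1)
site 5, node BKW: BW={A,C} ∩ K={A} → {A} (+0)
site 5, node CN: C={C} ∩ N={C} → {C} (+0)
site 5, node IU: I={T} ∪ U={C} → {C,T} (+1)
site 5, node CINU: CN={C} ∩ IU={C,T} → {C} (+0)
site 5, node BCIKNUW: BKW={A} ∪ CINU={C} → {A,C} (+1)
per-site changes: [3, 3, 4, 4, 4, 3]; total = 21

4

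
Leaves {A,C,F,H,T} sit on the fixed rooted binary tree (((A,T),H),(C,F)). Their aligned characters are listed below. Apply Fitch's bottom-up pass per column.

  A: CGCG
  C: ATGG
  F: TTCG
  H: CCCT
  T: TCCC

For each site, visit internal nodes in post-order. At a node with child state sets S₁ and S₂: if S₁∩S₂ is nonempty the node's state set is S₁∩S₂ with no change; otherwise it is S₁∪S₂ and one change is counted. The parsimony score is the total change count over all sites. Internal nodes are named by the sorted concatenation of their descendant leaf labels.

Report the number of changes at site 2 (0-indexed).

[col 0] AT: children A:{C}, T:{T} ∪→ {C,T}; cost 1
[col 0] AHT: children AT:{C,T}, H:{C} ∩→ {C}; cost 0
[col 0] CF: children C:{A}, F:{T} ∪→ {A,T}; cost 1
[col 0] ACFHT: children AHT:{C}, CF:{A,T} ∪→ {A,C,T}; cost 1
[col 1] AT: children A:{G}, T:{C} ∪→ {C,G}; cost 1
[col 1] AHT: children AT:{C,G}, H:{C} ∩→ {C}; cost 0
[col 1] CF: children C:{T}, F:{T} ∩→ {T}; cost 0
[col 1] ACFHT: children AHT:{C}, CF:{T} ∪→ {C,T}; cost 1
[col 2] AT: children A:{C}, T:{C} ∩→ {C}; cost 0
[col 2] AHT: children AT:{C}, H:{C} ∩→ {C}; cost 0
[col 2] CF: children C:{G}, F:{C} ∪→ {C,G}; cost 1
[col 2] ACFHT: children AHT:{C}, CF:{C,G} ∩→ {C}; cost 0
[col 3] AT: children A:{G}, T:{C} ∪→ {C,G}; cost 1
[col 3] AHT: children AT:{C,G}, H:{T} ∪→ {C,G,T}; cost 1
[col 3] CF: children C:{G}, F:{G} ∩→ {G}; cost 0
[col 3] ACFHT: children AHT:{C,G,T}, CF:{G} ∩→ {G}; cost 0
per-site changes: [3, 2, 1, 2]; total = 8

1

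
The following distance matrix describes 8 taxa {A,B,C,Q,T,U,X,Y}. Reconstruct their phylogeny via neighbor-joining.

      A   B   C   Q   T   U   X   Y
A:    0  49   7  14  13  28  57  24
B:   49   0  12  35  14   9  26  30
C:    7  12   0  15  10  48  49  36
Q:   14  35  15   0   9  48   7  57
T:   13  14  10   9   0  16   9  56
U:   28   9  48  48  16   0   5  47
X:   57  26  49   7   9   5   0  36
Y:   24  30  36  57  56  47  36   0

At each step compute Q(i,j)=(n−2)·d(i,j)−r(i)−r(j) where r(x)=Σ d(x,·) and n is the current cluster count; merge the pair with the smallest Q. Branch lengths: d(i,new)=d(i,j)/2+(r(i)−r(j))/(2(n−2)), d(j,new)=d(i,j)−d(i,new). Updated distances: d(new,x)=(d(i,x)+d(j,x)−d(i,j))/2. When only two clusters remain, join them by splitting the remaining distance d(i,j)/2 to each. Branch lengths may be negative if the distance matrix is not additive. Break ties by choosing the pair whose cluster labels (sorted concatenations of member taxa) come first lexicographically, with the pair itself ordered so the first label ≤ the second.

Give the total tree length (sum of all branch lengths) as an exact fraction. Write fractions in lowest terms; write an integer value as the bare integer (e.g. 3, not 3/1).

311/4

iteration 1: select U,X (d=5, Q=-360); attach at lengths (7/2, 3/2); label the merged cluster UX
  updated: d(A,UX)=40, d(B,UX)=15, d(C,UX)=46, d(Q,UX)=25, d(T,UX)=10, d(UX,Y)=39
iteration 2: select A,Y (d=24, Q=-269); attach at lengths (5/2, 43/2); label the merged cluster AY
  updated: d(AY,B)=55/2, d(AY,C)=19/2, d(AY,Q)=47/2, d(AY,T)=45/2, d(AY,UX)=55/2
iteration 3: select B,UX (d=15, Q=-167); attach at lengths (5, 10); label the merged cluster BUX
  updated: d(AY,BUX)=20, d(BUX,C)=43/2, d(BUX,Q)=45/2, d(BUX,T)=9/2
iteration 4: select AY,C (d=19/2, Q=-103); attach at lengths (8, 3/2); label the merged cluster ACY
  updated: d(ACY,BUX)=16, d(ACY,Q)=29/2, d(ACY,T)=23/2
iteration 5: select ACY,Q (d=29/2, Q=-59); attach at lengths (25/4, 33/4); label the merged cluster ACQY
  updated: d(ACQY,BUX)=12, d(ACQY,T)=3
iteration 6: select ACQY,BUX (d=12, Q=-39/2); attach at lengths (21/4, 27/4); label the merged cluster ABCQUXY
  updated: d(ABCQUXY,T)=-9/4
iteration 7: select ABCQUXY,T (d=-9/4); attach at lengths (-9/8, -9/8); label the merged cluster ABCQTUXY
final tree: (((((A:5/2,Y:43/2):8,C:3/2):25/4,Q:33/4):21/4,(B:5,(U:7/2,X:3/2):10):27/4):-9/8,T:-9/8)
total length: 311/4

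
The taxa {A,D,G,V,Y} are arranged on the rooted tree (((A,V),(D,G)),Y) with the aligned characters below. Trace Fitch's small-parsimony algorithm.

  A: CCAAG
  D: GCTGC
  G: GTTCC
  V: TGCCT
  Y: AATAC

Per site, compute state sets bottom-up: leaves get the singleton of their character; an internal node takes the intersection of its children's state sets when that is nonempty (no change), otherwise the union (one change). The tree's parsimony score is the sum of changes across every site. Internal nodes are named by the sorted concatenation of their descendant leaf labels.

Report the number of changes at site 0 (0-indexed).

[col 0] AV: children A:{C}, V:{T} ∪→ {C,T}; cost 1
[col 0] DG: children D:{G}, G:{G} ∩→ {G}; cost 0
[col 0] ADGV: children AV:{C,T}, DG:{G} ∪→ {C,G,T}; cost 1
[col 0] ADGVY: children ADGV:{C,G,T}, Y:{A} ∪→ {A,C,G,T}; cost 1
[col 1] AV: children A:{C}, V:{G} ∪→ {C,G}; cost 1
[col 1] DG: children D:{C}, G:{T} ∪→ {C,T}; cost 1
[col 1] ADGV: children AV:{C,G}, DG:{C,T} ∩→ {C}; cost 0
[col 1] ADGVY: children ADGV:{C}, Y:{A} ∪→ {A,C}; cost 1
[col 2] AV: children A:{A}, V:{C} ∪→ {A,C}; cost 1
[col 2] DG: children D:{T}, G:{T} ∩→ {T}; cost 0
[col 2] ADGV: children AV:{A,C}, DG:{T} ∪→ {A,C,T}; cost 1
[col 2] ADGVY: children ADGV:{A,C,T}, Y:{T} ∩→ {T}; cost 0
[col 3] AV: children A:{A}, V:{C} ∪→ {A,C}; cost 1
[col 3] DG: children D:{G}, G:{C} ∪→ {C,G}; cost 1
[col 3] ADGV: children AV:{A,C}, DG:{C,G} ∩→ {C}; cost 0
[col 3] ADGVY: children ADGV:{C}, Y:{A} ∪→ {A,C}; cost 1
[col 4] AV: children A:{G}, V:{T} ∪→ {G,T}; cost 1
[col 4] DG: children D:{C}, G:{C} ∩→ {C}; cost 0
[col 4] ADGV: children AV:{G,T}, DG:{C} ∪→ {C,G,T}; cost 1
[col 4] ADGVY: children ADGV:{C,G,T}, Y:{C} ∩→ {C}; cost 0
per-site changes: [3, 3, 2, 3, 2]; total = 13

3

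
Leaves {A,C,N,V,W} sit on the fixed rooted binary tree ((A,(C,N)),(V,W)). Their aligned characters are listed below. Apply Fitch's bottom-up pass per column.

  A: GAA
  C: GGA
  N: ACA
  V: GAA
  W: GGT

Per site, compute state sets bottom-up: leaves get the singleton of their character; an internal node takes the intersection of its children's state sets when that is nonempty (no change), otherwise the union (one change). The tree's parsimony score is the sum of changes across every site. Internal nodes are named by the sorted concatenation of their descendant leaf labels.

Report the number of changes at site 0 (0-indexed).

1

[col 0] CN: children C:{G}, N:{A} ∪→ {A,G}; cost 1
[col 0] ACN: children A:{G}, CN:{A,G} ∩→ {G}; cost 0
[col 0] VW: children V:{G}, W:{G} ∩→ {G}; cost 0
[col 0] ACNVW: children ACN:{G}, VW:{G} ∩→ {G}; cost 0
[col 1] CN: children C:{G}, N:{C} ∪→ {C,G}; cost 1
[col 1] ACN: children A:{A}, CN:{C,G} ∪→ {A,C,G}; cost 1
[col 1] VW: children V:{A}, W:{G} ∪→ {A,G}; cost 1
[col 1] ACNVW: children ACN:{A,C,G}, VW:{A,G} ∩→ {A,G}; cost 0
[col 2] CN: children C:{A}, N:{A} ∩→ {A}; cost 0
[col 2] ACN: children A:{A}, CN:{A} ∩→ {A}; cost 0
[col 2] VW: children V:{A}, W:{T} ∪→ {A,T}; cost 1
[col 2] ACNVW: children ACN:{A}, VW:{A,T} ∩→ {A}; cost 0
per-site changes: [1, 3, 1]; total = 5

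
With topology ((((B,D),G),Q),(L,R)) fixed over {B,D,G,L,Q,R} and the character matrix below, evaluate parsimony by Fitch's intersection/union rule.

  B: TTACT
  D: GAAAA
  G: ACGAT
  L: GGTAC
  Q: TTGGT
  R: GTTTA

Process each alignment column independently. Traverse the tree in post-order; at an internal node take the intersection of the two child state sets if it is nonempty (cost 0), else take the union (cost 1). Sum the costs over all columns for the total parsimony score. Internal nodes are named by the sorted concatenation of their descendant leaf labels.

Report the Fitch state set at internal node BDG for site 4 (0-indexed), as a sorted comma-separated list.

site 0, node BD: B={T} ∪ D={G} → {G,T} (+1)
site 0, node BDG: BD={G,T} ∪ G={A} → {A,G,T} (+1)
site 0, node BDGQ: BDG={A,G,T} ∩ Q={T} → {T} (+0)
site 0, node LR: L={G} ∩ R={G} → {G} (+0)
site 0, node BDGLQR: BDGQ={T} ∪ LR={G} → {G,T} (+1)
site 1, node BD: B={T} ∪ D={A} → {A,T} (+1)
site 1, node BDG: BD={A,T} ∪ G={C} → {A,C,T} (+1)
site 1, node BDGQ: BDG={A,C,T} ∩ Q={T} → {T} (+0)
site 1, node LR: L={G} ∪ R={T} → {G,T} (+1)
site 1, node BDGLQR: BDGQ={T} ∩ LR={G,T} → {T} (+0)
site 2, node BD: B={A} ∩ D={A} → {A} (+0)
site 2, node BDG: BD={A} ∪ G={G} → {A,G} (+1)
site 2, node BDGQ: BDG={A,G} ∩ Q={G} → {G} (+0)
site 2, node LR: L={T} ∩ R={T} → {T} (+0)
site 2, node BDGLQR: BDGQ={G} ∪ LR={T} → {G,T} (+1)
site 3, node BD: B={C} ∪ D={A} → {A,C} (+1)
site 3, node BDG: BD={A,C} ∩ G={A} → {A} (+0)
site 3, node BDGQ: BDG={A} ∪ Q={G} → {A,G} (+1)
site 3, node LR: L={A} ∪ R={T} → {A,T} (+1)
site 3, node BDGLQR: BDGQ={A,G} ∩ LR={A,T} → {A} (+0)
site 4, node BD: B={T} ∪ D={A} → {A,T} (+1)
site 4, node BDG: BD={A,T} ∩ G={T} → {T} (+0)
site 4, node BDGQ: BDG={T} ∩ Q={T} → {T} (+0)
site 4, node LR: L={C} ∪ R={A} → {A,C} (+1)
site 4, node BDGLQR: BDGQ={T} ∪ LR={A,C} → {A,C,T} (+1)
per-site changes: [3, 3, 2, 3, 3]; total = 14

T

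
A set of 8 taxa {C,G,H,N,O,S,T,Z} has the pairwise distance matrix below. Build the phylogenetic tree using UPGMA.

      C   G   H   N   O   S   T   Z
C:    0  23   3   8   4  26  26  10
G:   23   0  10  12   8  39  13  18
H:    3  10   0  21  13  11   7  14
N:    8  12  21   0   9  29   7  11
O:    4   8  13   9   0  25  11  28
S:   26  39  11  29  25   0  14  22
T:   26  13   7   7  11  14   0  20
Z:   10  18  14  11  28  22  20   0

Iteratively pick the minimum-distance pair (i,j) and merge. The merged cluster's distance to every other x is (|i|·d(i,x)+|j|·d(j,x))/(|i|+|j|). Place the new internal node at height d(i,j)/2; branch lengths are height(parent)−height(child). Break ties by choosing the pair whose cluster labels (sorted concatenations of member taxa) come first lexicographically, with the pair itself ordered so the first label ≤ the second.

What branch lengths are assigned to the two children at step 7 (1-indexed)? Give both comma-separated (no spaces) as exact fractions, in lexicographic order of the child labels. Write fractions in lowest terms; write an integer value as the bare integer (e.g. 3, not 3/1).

223/56,83/7

iteration 1: select C,H (d=3); attach at lengths (3/2, 3/2); label the merged cluster CH
  updated: d(CH,G)=33/2, d(CH,N)=29/2, d(CH,O)=17/2, d(CH,S)=37/2, d(CH,T)=33/2, d(CH,Z)=12
iteration 2: select N,T (d=7); attach at lengths (7/2, 7/2); label the merged cluster NT
  updated: d(CH,NT)=31/2, d(G,NT)=25/2, d(NT,O)=10, d(NT,S)=43/2, d(NT,Z)=31/2
iteration 3: select G,O (d=8); attach at lengths (4, 4); label the merged cluster GO
  updated: d(CH,GO)=25/2, d(GO,NT)=45/4, d(GO,S)=32, d(GO,Z)=23
iteration 4: select GO,NT (d=45/4); attach at lengths (13/8, 17/8); label the merged cluster GNOT
  updated: d(CH,GNOT)=14, d(GNOT,S)=107/4, d(GNOT,Z)=77/4
iteration 5: select CH,Z (d=12); attach at lengths (9/2, 6); label the merged cluster CHZ
  updated: d(CHZ,GNOT)=63/4, d(CHZ,S)=59/3
iteration 6: select CHZ,GNOT (d=63/4); attach at lengths (15/8, 9/4); label the merged cluster CGHNOTZ
  updated: d(CGHNOTZ,S)=166/7
iteration 7: select CGHNOTZ,S (d=166/7); attach at lengths (223/56, 83/7); label the merged cluster CGHNOSTZ
final tree: ((((C:3/2,H:3/2):9/2,Z:6):15/8,((G:4,O:4):13/8,(N:7/2,T:7/2):17/8):9/4):223/56,S:83/7)
total length: 731/14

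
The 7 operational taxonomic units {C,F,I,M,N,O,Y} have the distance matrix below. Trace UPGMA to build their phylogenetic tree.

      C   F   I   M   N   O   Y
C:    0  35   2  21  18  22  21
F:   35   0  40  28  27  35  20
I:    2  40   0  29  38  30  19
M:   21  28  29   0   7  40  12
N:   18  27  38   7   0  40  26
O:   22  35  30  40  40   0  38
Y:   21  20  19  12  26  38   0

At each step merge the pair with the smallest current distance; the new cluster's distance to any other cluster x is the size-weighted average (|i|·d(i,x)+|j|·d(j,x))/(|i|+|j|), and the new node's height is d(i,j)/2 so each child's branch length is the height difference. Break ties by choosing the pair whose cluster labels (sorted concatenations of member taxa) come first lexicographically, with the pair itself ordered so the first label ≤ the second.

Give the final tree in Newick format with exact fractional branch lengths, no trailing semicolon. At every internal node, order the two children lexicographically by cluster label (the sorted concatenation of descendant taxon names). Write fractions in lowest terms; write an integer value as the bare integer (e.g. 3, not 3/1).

((((C:1,I:1):67/6,((M:7/2,N:7/2):6,Y:19/2):8/3):17/6,F:15):25/12,O:205/12)

1. join C+I (d=2) ⇒ CI; edges |C|=1, |I|=1
  updated: d(CI,F)=75/2, d(CI,M)=25, d(CI,N)=28, d(CI,O)=26, d(CI,Y)=20
2. join M+N (d=7) ⇒ MN; edges |M|=7/2, |N|=7/2
  updated: d(CI,MN)=53/2, d(F,MN)=55/2, d(MN,O)=40, d(MN,Y)=19
3. join MN+Y (d=19) ⇒ MNY; edges |MN|=6, |Y|=19/2
  updated: d(CI,MNY)=73/3, d(F,MNY)=25, d(MNY,O)=118/3
4. join CI+MNY (d=73/3) ⇒ CIMNY; edges |CI|=67/6, |MNY|=8/3
  updated: d(CIMNY,F)=30, d(CIMNY,O)=34
5. join CIMNY+F (d=30) ⇒ CFIMNY; edges |CIMNY|=17/6, |F|=15
  updated: d(CFIMNY,O)=205/6
6. join CFIMNY+O (d=205/6) ⇒ CFIMNOY; edges |CFIMNY|=25/12, |O|=205/12
final tree: ((((C:1,I:1):67/6,((M:7/2,N:7/2):6,Y:19/2):8/3):17/6,F:15):25/12,O:205/12)
total length: 226/3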